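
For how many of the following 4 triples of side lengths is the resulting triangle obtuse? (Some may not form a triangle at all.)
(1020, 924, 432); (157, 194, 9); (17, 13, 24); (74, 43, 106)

2

(1020,924,432): 432²+924² = 1040400 = 1020² → right
(157,194,9): 9+157 ≤ 194, not a triangle
(17,13,24): 13²+17² = 458 < 576 = 24² → obtuse
(74,43,106): 43²+74² = 7325 < 11236 = 106² → obtuse
2 of the 4 are obtuse.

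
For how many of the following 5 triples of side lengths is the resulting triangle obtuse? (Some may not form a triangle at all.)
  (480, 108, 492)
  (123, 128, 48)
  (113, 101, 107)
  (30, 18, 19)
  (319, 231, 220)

(480,108,492): 108²+480² = 242064 = 492² → right
(123,128,48): 48²+123² = 17433 > 16384 = 128² → acute
(113,101,107): 101²+107² = 21650 > 12769 = 113² → acute
(30,18,19): 18²+19² = 685 < 900 = 30² → obtuse
(319,231,220): 220²+231² = 101761 = 319² → right
1 of the 5 is obtuse.

1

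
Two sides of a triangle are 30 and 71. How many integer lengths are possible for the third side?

The third side lies in the open interval (41, 101).
Integers from 42 to 100 inclusive: 100 − 42 + 1 = 59.

59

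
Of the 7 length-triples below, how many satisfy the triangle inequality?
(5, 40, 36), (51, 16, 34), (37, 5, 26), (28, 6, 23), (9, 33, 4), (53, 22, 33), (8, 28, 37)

3

(5,36,40): 5+36 > 40 → valid
(16,34,51): 16+34 ≤ 51 → not valid
(5,26,37): 5+26 ≤ 37 → not valid
(6,23,28): 6+23 > 28 → valid
(4,9,33): 4+9 ≤ 33 → not valid
(22,33,53): 22+33 > 53 → valid
(8,28,37): 8+28 ≤ 37 → not valid
3 of the 7 triples form a triangle.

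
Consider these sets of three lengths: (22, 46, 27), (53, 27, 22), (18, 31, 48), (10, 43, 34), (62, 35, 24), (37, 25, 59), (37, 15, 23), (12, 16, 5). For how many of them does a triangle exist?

6

(22,27,46): 22+27 > 46 → valid
(22,27,53): 22+27 ≤ 53 → not valid
(18,31,48): 18+31 > 48 → valid
(10,34,43): 10+34 > 43 → valid
(24,35,62): 24+35 ≤ 62 → not valid
(25,37,59): 25+37 > 59 → valid
(15,23,37): 15+23 > 37 → valid
(5,12,16): 5+12 > 16 → valid
6 of the 8 triples form a triangle.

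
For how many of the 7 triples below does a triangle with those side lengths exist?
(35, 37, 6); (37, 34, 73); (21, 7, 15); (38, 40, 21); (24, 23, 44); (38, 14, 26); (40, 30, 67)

6

(6,35,37): 6+35 > 37 → valid
(34,37,73): 34+37 ≤ 73 → not valid
(7,15,21): 7+15 > 21 → valid
(21,38,40): 21+38 > 40 → valid
(23,24,44): 23+24 > 44 → valid
(14,26,38): 14+26 > 38 → valid
(30,40,67): 30+40 > 67 → valid
6 of the 7 triples form a triangle.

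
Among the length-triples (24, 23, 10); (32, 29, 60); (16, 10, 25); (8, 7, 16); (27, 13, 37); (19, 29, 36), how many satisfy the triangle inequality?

5

(10,23,24): 10+23 > 24 → valid
(29,32,60): 29+32 > 60 → valid
(10,16,25): 10+16 > 25 → valid
(7,8,16): 7+8 ≤ 16 → not valid
(13,27,37): 13+27 > 37 → valid
(19,29,36): 19+29 > 36 → valid
5 of the 6 triples form a triangle.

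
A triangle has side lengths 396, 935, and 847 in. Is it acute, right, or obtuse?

right

Compare the square of the longest side to the sum of squares of the other two: 396² + 847² = 874225 = 935².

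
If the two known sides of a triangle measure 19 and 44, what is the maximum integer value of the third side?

The third side must be strictly less than 19 + 44 = 63.
The largest integer below 63 is 62.

62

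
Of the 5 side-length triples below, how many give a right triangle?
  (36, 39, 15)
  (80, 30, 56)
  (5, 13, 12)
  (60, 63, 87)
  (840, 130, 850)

4

(36,39,15): 15²+36² = 1521 = 39² → right
(80,30,56): 30²+56² = 4036 < 6400 = 80² → obtuse
(5,13,12): 5²+12² = 169 = 13² → right
(60,63,87): 60²+63² = 7569 = 87² → right
(840,130,850): 130²+840² = 722500 = 850² → right
4 of the 5 are right.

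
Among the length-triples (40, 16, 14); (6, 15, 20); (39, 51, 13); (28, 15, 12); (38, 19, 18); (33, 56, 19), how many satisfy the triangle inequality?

(14,16,40): 14+16 ≤ 40 → not valid
(6,15,20): 6+15 > 20 → valid
(13,39,51): 13+39 > 51 → valid
(12,15,28): 12+15 ≤ 28 → not valid
(18,19,38): 18+19 ≤ 38 → not valid
(19,33,56): 19+33 ≤ 56 → not valid
2 of the 6 triples form a triangle.

2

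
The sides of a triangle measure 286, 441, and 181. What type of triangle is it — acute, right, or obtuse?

Compare the square of the longest side to the sum of squares of the other two: 181² + 286² = 114557 < 194481 = 441².

obtuse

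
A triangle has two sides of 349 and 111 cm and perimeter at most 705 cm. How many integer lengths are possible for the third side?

Triangle inequality: 238 < x < 460. Perimeter ≤ 705 gives x ≤ 705 − 349 − 111 = 245.
So 238 < x ≤ 245; integers 239 through 245: 7 values.

7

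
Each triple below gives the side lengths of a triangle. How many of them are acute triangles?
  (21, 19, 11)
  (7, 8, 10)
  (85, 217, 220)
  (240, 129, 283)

3

(21,19,11): 11²+19² = 482 > 441 = 21² → acute
(7,8,10): 7²+8² = 113 > 100 = 10² → acute
(85,217,220): 85²+217² = 54314 > 48400 = 220² → acute
(240,129,283): 129²+240² = 74241 < 80089 = 283² → obtuse
3 of the 4 are acute.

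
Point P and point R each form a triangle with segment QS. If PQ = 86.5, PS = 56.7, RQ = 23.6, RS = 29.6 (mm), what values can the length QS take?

From triangle PQS: |86.5 − 56.7| < QS < 86.5 + 56.7, i.e. 29.8 < QS < 143.2.
From triangle RQS: 6.0 < QS < 53.2.
Both must hold, so QS lies in the intersection.

29.8 < QS < 53.2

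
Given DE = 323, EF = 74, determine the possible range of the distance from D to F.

249 ≤ DF ≤ 397

By the triangle inequality, |323 − 74| ≤ DF ≤ 323 + 74.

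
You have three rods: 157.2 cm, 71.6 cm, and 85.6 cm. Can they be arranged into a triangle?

The two shorter sides sum to 157.2, exactly equal to the longest side 157.2.
That gives only a degenerate (flat) triangle — the inequality must be strict.

No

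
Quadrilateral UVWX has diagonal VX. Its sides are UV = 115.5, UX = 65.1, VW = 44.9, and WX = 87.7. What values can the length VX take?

From triangle UVX: |115.5 − 65.1| < VX < 115.5 + 65.1, i.e. 50.4 < VX < 180.6.
From triangle WVX: 42.8 < VX < 132.6.
Both must hold, so VX lies in the intersection.

50.4 < VX < 132.6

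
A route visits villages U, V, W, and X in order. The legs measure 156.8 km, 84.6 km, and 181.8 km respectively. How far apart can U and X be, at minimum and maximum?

0 ≤ UX ≤ 423.2 km

The maximum is all hops collinear in one direction: 156.8 + 84.6 + 181.8 = 423.2.
The longest hop is 181.8; the others sum to 241.4. Since 181.8 ≤ 241.4, the path can fold back on itself completely, so the minimum distance is 0.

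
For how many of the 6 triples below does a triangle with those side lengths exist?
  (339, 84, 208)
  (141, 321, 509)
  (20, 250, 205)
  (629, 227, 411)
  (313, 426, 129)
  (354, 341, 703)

2

(84,208,339): 84+208 ≤ 339 → not valid
(141,321,509): 141+321 ≤ 509 → not valid
(20,205,250): 20+205 ≤ 250 → not valid
(227,411,629): 227+411 > 629 → valid
(129,313,426): 129+313 > 426 → valid
(341,354,703): 341+354 ≤ 703 → not valid
2 of the 6 triples form a triangle.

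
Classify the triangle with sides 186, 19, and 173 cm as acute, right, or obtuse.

obtuse

Compare the square of the longest side to the sum of squares of the other two: 19² + 173² = 30290 < 34596 = 186².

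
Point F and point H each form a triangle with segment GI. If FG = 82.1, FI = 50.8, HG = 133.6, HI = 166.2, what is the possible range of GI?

From triangle FGI: |82.1 − 50.8| < GI < 82.1 + 50.8, i.e. 31.3 < GI < 132.9.
From triangle HGI: 32.6 < GI < 299.8.
Both must hold, so GI lies in the intersection.

32.6 < GI < 132.9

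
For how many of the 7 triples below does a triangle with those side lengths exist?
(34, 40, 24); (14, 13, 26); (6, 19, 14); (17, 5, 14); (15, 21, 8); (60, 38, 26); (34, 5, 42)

(24,34,40): 24+34 > 40 → valid
(13,14,26): 13+14 > 26 → valid
(6,14,19): 6+14 > 19 → valid
(5,14,17): 5+14 > 17 → valid
(8,15,21): 8+15 > 21 → valid
(26,38,60): 26+38 > 60 → valid
(5,34,42): 5+34 ≤ 42 → not valid
6 of the 7 triples form a triangle.

6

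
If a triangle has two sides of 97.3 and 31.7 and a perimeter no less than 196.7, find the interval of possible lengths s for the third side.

Triangle inequality alone gives 65.6 < s < 129.0.
The perimeter condition gives s ≥ 196.7 − 97.3 − 31.7 = 67.7.
Intersecting the two: 67.7 ≤ s < 129.0.

67.7 ≤ s < 129.0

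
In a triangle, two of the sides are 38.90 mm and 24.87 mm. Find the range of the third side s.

14.03 < s < 63.77 (mm)

By the triangle inequality, s must be less than 38.90 + 24.87 = 63.77 and greater than |38.90 − 24.87| = 14.03.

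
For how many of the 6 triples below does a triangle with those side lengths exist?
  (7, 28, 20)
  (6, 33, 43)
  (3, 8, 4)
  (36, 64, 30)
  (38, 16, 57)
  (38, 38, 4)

(7,20,28): 7+20 ≤ 28 → not valid
(6,33,43): 6+33 ≤ 43 → not valid
(3,4,8): 3+4 ≤ 8 → not valid
(30,36,64): 30+36 > 64 → valid
(16,38,57): 16+38 ≤ 57 → not valid
(4,38,38): 4+38 > 38 → valid
2 of the 6 triples form a triangle.

2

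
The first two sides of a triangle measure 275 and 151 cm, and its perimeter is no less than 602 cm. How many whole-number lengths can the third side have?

Triangle inequality: 124 < x < 426. Perimeter ≥ 602 gives x ≥ 602 − 275 − 151 = 176.
So 176 ≤ x < 426; integers 176 through 425: 250 values.

250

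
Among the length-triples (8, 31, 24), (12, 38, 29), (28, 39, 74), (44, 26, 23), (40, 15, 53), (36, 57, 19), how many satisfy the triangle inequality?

4

(8,24,31): 8+24 > 31 → valid
(12,29,38): 12+29 > 38 → valid
(28,39,74): 28+39 ≤ 74 → not valid
(23,26,44): 23+26 > 44 → valid
(15,40,53): 15+40 > 53 → valid
(19,36,57): 19+36 ≤ 57 → not valid
4 of the 6 triples form a triangle.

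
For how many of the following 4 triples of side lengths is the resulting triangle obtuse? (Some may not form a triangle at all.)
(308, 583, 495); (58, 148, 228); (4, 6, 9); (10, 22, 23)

(308,583,495): 308²+495² = 339889 = 583² → right
(58,148,228): 58+148 ≤ 228, not a triangle
(4,6,9): 4²+6² = 52 < 81 = 9² → obtuse
(10,22,23): 10²+22² = 584 > 529 = 23² → acute
1 of the 4 is obtuse.

1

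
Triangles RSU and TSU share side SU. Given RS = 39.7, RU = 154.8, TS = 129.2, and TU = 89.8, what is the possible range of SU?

From triangle RSU: |39.7 − 154.8| < SU < 39.7 + 154.8, i.e. 115.1 < SU < 194.5.
From triangle TSU: 39.4 < SU < 219.0.
Both must hold, so SU lies in the intersection.

115.1 < SU < 194.5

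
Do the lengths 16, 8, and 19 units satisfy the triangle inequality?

Yes

The longest side is 19, and the other two sum to 24.
Since 24 > 19, the triangle inequality holds.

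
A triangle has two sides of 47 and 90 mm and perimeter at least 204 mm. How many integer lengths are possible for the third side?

Triangle inequality: 43 < x < 137. Perimeter ≥ 204 gives x ≥ 204 − 47 − 90 = 67.
So 67 ≤ x < 137; integers 67 through 136: 70 values.

70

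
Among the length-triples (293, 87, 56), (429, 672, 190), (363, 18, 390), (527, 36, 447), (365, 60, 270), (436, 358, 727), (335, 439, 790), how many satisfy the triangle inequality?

(56,87,293): 56+87 ≤ 293 → not valid
(190,429,672): 190+429 ≤ 672 → not valid
(18,363,390): 18+363 ≤ 390 → not valid
(36,447,527): 36+447 ≤ 527 → not valid
(60,270,365): 60+270 ≤ 365 → not valid
(358,436,727): 358+436 > 727 → valid
(335,439,790): 335+439 ≤ 790 → not valid
1 of the 7 triples forms a triangle.

1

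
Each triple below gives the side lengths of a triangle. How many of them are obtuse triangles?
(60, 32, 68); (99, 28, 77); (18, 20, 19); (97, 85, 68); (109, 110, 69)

(60,32,68): 32²+60² = 4624 = 68² → right
(99,28,77): 28²+77² = 6713 < 9801 = 99² → obtuse
(18,20,19): 18²+19² = 685 > 400 = 20² → acute
(97,85,68): 68²+85² = 11849 > 9409 = 97² → acute
(109,110,69): 69²+109² = 16642 > 12100 = 110² → acute
1 of the 5 is obtuse.

1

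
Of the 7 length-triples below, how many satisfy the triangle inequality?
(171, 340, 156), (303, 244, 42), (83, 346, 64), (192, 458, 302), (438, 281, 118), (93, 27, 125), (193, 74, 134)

2

(156,171,340): 156+171 ≤ 340 → not valid
(42,244,303): 42+244 ≤ 303 → not valid
(64,83,346): 64+83 ≤ 346 → not valid
(192,302,458): 192+302 > 458 → valid
(118,281,438): 118+281 ≤ 438 → not valid
(27,93,125): 27+93 ≤ 125 → not valid
(74,134,193): 74+134 > 193 → valid
2 of the 7 triples form a triangle.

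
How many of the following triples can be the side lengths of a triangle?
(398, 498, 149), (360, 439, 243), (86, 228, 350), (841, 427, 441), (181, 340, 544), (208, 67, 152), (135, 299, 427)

(149,398,498): 149+398 > 498 → valid
(243,360,439): 243+360 > 439 → valid
(86,228,350): 86+228 ≤ 350 → not valid
(427,441,841): 427+441 > 841 → valid
(181,340,544): 181+340 ≤ 544 → not valid
(67,152,208): 67+152 > 208 → valid
(135,299,427): 135+299 > 427 → valid
5 of the 7 triples form a triangle.

5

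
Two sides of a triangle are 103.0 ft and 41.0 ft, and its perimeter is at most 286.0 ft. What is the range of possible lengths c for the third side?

62.0 < c ≤ 142.0 ft

Triangle inequality alone gives 62.0 < c < 144.0.
The perimeter condition gives c ≤ 286.0 − 103.0 − 41.0 = 142.0.
Intersecting the two: 62.0 < c ≤ 142.0.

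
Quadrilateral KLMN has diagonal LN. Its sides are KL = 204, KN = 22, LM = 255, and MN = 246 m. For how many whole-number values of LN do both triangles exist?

From triangle KLN: 182 < LN < 226.
From triangle MLN: 9 < LN < 501.
Intersection: 182 < LN < 226, so integers 183 through 225: 43 values.

43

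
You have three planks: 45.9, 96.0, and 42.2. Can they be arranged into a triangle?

The longest side is 96.0, but the other two sum to only 88.1.
88.1 < 96.0, so the triangle inequality fails.

No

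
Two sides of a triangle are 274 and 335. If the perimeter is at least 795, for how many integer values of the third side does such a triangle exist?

423

Triangle inequality: 61 < x < 609. Perimeter ≥ 795 gives x ≥ 795 − 274 − 335 = 186.
So 186 ≤ x < 609; integers 186 through 608: 423 values.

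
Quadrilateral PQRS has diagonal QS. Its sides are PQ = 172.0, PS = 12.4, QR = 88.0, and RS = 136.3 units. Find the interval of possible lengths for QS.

From triangle PQS: |172.0 − 12.4| < QS < 172.0 + 12.4, i.e. 159.6 < QS < 184.4.
From triangle RQS: 48.3 < QS < 224.3.
Both must hold, so QS lies in the intersection.

159.6 < QS < 184.4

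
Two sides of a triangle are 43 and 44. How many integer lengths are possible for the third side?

85

The third side lies in the open interval (1, 87).
Integers from 2 to 86 inclusive: 86 − 2 + 1 = 85.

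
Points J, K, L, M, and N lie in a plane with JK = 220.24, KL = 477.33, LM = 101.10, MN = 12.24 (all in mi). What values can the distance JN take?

The maximum is all hops collinear in one direction: 220.24 + 477.33 + 101.10 + 12.24 = 810.91.
The longest hop is 477.33; the others sum to 333.58. Folding the others back against it leaves at least 477.33 − 333.58 = 143.75.

143.75 ≤ JN ≤ 810.91 mi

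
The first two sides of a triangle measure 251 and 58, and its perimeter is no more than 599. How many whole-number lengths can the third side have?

97

Triangle inequality: 193 < x < 309. Perimeter ≤ 599 gives x ≤ 599 − 251 − 58 = 290.
So 193 < x ≤ 290; integers 194 through 290: 97 values.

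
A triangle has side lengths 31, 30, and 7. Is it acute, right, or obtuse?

Compare the square of the longest side to the sum of squares of the other two: 7² + 30² = 949 < 961 = 31².

obtuse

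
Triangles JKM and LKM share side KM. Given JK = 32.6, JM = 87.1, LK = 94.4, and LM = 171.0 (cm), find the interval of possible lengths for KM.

From triangle JKM: |32.6 − 87.1| < KM < 32.6 + 87.1, i.e. 54.5 < KM < 119.7.
From triangle LKM: 76.6 < KM < 265.4.
Both must hold, so KM lies in the intersection.

76.6 < KM < 119.7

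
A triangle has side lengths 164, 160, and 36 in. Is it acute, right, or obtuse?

right

Compare the square of the longest side to the sum of squares of the other two: 36² + 160² = 26896 = 164².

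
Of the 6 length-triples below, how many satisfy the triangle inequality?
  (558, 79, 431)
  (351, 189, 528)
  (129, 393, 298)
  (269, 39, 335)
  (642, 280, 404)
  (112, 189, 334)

3

(79,431,558): 79+431 ≤ 558 → not valid
(189,351,528): 189+351 > 528 → valid
(129,298,393): 129+298 > 393 → valid
(39,269,335): 39+269 ≤ 335 → not valid
(280,404,642): 280+404 > 642 → valid
(112,189,334): 112+189 ≤ 334 → not valid
3 of the 6 triples form a triangle.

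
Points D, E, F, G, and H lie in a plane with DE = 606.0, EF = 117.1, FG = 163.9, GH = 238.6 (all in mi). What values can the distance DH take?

86.4 ≤ DH ≤ 1125.6 mi

The maximum is all hops collinear in one direction: 606.0 + 117.1 + 163.9 + 238.6 = 1125.6.
The longest hop is 606.0; the others sum to 519.6. Folding the others back against it leaves at least 606.0 − 519.6 = 86.4.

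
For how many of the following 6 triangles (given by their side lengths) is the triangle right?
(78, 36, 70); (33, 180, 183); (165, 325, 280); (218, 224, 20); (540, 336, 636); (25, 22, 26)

(78,36,70): 36²+70² = 6196 > 6084 = 78² → acute
(33,180,183): 33²+180² = 33489 = 183² → right
(165,325,280): 165²+280² = 105625 = 325² → right
(218,224,20): 20²+218² = 47924 < 50176 = 224² → obtuse
(540,336,636): 336²+540² = 404496 = 636² → right
(25,22,26): 22²+25² = 1109 > 676 = 26² → acute
3 of the 6 are right.

3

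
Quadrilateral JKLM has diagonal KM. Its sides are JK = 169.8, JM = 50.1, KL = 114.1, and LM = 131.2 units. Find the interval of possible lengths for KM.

From triangle JKM: |169.8 − 50.1| < KM < 169.8 + 50.1, i.e. 119.7 < KM < 219.9.
From triangle LKM: 17.1 < KM < 245.3.
Both must hold, so KM lies in the intersection.

119.7 < KM < 219.9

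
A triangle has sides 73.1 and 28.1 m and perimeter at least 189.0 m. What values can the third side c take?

Triangle inequality alone gives 45.0 < c < 101.2.
The perimeter condition gives c ≥ 189.0 − 73.1 − 28.1 = 87.8.
Intersecting the two: 87.8 ≤ c < 101.2.

87.8 ≤ c < 101.2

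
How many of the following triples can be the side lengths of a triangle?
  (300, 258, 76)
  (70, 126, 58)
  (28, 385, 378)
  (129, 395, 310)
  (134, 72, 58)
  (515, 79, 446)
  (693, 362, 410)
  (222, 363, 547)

7

(76,258,300): 76+258 > 300 → valid
(58,70,126): 58+70 > 126 → valid
(28,378,385): 28+378 > 385 → valid
(129,310,395): 129+310 > 395 → valid
(58,72,134): 58+72 ≤ 134 → not valid
(79,446,515): 79+446 > 515 → valid
(362,410,693): 362+410 > 693 → valid
(222,363,547): 222+363 > 547 → valid
7 of the 8 triples form a triangle.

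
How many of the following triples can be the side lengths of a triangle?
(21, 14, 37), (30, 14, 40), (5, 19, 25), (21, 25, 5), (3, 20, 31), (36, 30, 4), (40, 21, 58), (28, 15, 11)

(14,21,37): 14+21 ≤ 37 → not valid
(14,30,40): 14+30 > 40 → valid
(5,19,25): 5+19 ≤ 25 → not valid
(5,21,25): 5+21 > 25 → valid
(3,20,31): 3+20 ≤ 31 → not valid
(4,30,36): 4+30 ≤ 36 → not valid
(21,40,58): 21+40 > 58 → valid
(11,15,28): 11+15 ≤ 28 → not valid
3 of the 8 triples form a triangle.

3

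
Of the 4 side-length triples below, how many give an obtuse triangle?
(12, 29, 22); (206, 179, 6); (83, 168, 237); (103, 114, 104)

2

(12,29,22): 12²+22² = 628 < 841 = 29² → obtuse
(206,179,6): 6+179 ≤ 206, not a triangle
(83,168,237): 83²+168² = 35113 < 56169 = 237² → obtuse
(103,114,104): 103²+104² = 21425 > 12996 = 114² → acute
2 of the 4 are obtuse.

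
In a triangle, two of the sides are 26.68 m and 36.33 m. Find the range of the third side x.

9.65 < x < 63.01

By the triangle inequality, x must be less than 26.68 + 36.33 = 63.01 and greater than |26.68 − 36.33| = 9.65.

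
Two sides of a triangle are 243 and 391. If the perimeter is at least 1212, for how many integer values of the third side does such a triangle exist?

56

Triangle inequality: 148 < x < 634. Perimeter ≥ 1212 gives x ≥ 1212 − 243 − 391 = 578.
So 578 ≤ x < 634; integers 578 through 633: 56 values.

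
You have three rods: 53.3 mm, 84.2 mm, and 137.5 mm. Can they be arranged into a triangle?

The two shorter sides sum to 137.5, exactly equal to the longest side 137.5.
That gives only a degenerate (flat) triangle — the inequality must be strict.

No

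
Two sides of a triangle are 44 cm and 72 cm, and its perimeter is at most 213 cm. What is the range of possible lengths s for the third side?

28 < s ≤ 97 cm

Triangle inequality alone gives 28 < s < 116.
The perimeter condition gives s ≤ 213 − 44 − 72 = 97.
Intersecting the two: 28 < s ≤ 97.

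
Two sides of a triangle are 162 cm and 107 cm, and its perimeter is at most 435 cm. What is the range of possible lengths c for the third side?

55 < c ≤ 166 cm

Triangle inequality alone gives 55 < c < 269.
The perimeter condition gives c ≤ 435 − 162 − 107 = 166.
Intersecting the two: 55 < c ≤ 166.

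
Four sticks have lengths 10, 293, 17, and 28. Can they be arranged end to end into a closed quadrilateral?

No

For a quadrilateral, each side must be shorter than the sum of the others.
Here the longest side is 293, but the remaining 3 sides sum to only 55.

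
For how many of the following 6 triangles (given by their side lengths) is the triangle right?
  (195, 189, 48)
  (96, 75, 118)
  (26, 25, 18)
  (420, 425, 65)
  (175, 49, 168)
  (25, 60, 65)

(195,189,48): 48²+189² = 38025 = 195² → right
(96,75,118): 75²+96² = 14841 > 13924 = 118² → acute
(26,25,18): 18²+25² = 949 > 676 = 26² → acute
(420,425,65): 65²+420² = 180625 = 425² → right
(175,49,168): 49²+168² = 30625 = 175² → right
(25,60,65): 25²+60² = 4225 = 65² → right
4 of the 6 are right.

4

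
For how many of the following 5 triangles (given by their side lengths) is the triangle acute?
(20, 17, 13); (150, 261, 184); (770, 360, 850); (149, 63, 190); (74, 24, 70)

1

(20,17,13): 13²+17² = 458 > 400 = 20² → acute
(150,261,184): 150²+184² = 56356 < 68121 = 261² → obtuse
(770,360,850): 360²+770² = 722500 = 850² → right
(149,63,190): 63²+149² = 26170 < 36100 = 190² → obtuse
(74,24,70): 24²+70² = 5476 = 74² → right
1 of the 5 is acute.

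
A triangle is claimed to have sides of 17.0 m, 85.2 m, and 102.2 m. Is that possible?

No

The two shorter sides sum to 102.2, exactly equal to the longest side 102.2.
That gives only a degenerate (flat) triangle — the inequality must be strict.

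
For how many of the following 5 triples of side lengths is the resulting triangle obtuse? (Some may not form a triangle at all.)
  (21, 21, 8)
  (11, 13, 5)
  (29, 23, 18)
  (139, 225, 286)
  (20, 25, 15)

2

(21,21,8): 8²+21² = 505 > 441 = 21² → acute
(11,13,5): 5²+11² = 146 < 169 = 13² → obtuse
(29,23,18): 18²+23² = 853 > 841 = 29² → acute
(139,225,286): 139²+225² = 69946 < 81796 = 286² → obtuse
(20,25,15): 15²+20² = 625 = 25² → right
2 of the 5 are obtuse.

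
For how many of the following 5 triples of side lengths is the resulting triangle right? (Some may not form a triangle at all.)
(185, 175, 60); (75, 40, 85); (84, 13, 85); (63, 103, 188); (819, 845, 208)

(185,175,60): 60²+175² = 34225 = 185² → right
(75,40,85): 40²+75² = 7225 = 85² → right
(84,13,85): 13²+84² = 7225 = 85² → right
(63,103,188): 63+103 ≤ 188, not a triangle
(819,845,208): 208²+819² = 714025 = 845² → right
4 of the 5 are right.

4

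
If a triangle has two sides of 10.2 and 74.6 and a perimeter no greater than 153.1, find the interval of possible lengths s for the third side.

64.4 < s ≤ 68.3

Triangle inequality alone gives 64.4 < s < 84.8.
The perimeter condition gives s ≤ 153.1 − 10.2 − 74.6 = 68.3.
Intersecting the two: 64.4 < s ≤ 68.3.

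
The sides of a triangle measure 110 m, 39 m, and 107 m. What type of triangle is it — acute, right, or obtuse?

acute

Compare the square of the longest side to the sum of squares of the other two: 39² + 107² = 12970 > 12100 = 110².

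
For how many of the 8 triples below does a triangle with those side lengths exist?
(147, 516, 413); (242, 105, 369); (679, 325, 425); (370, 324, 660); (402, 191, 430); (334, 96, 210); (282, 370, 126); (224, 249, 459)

(147,413,516): 147+413 > 516 → valid
(105,242,369): 105+242 ≤ 369 → not valid
(325,425,679): 325+425 > 679 → valid
(324,370,660): 324+370 > 660 → valid
(191,402,430): 191+402 > 430 → valid
(96,210,334): 96+210 ≤ 334 → not valid
(126,282,370): 126+282 > 370 → valid
(224,249,459): 224+249 > 459 → valid
6 of the 8 triples form a triangle.

6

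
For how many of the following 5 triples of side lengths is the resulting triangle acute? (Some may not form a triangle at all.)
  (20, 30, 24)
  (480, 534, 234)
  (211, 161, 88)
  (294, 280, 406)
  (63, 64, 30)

(20,30,24): 20²+24² = 976 > 900 = 30² → acute
(480,534,234): 234²+480² = 285156 = 534² → right
(211,161,88): 88²+161² = 33665 < 44521 = 211² → obtuse
(294,280,406): 280²+294² = 164836 = 406² → right
(63,64,30): 30²+63² = 4869 > 4096 = 64² → acute
2 of the 5 are acute.

2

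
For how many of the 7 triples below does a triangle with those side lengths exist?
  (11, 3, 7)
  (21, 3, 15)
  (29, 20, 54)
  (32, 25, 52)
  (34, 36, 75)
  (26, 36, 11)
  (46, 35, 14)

(3,7,11): 3+7 ≤ 11 → not valid
(3,15,21): 3+15 ≤ 21 → not valid
(20,29,54): 20+29 ≤ 54 → not valid
(25,32,52): 25+32 > 52 → valid
(34,36,75): 34+36 ≤ 75 → not valid
(11,26,36): 11+26 > 36 → valid
(14,35,46): 14+35 > 46 → valid
3 of the 7 triples form a triangle.

3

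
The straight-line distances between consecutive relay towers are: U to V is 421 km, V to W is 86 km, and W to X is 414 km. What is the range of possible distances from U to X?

The maximum is all hops collinear in one direction: 421 + 86 + 414 = 921.
The longest hop is 421; the others sum to 500. Since 421 ≤ 500, the path can fold back on itself completely, so the minimum distance is 0.

0 ≤ UX ≤ 921 km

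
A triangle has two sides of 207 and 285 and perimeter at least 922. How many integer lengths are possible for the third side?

62

Triangle inequality: 78 < x < 492. Perimeter ≥ 922 gives x ≥ 922 − 207 − 285 = 430.
So 430 ≤ x < 492; integers 430 through 491: 62 values.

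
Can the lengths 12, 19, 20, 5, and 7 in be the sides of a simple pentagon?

Yes

A pentagon exists iff every side is shorter than the sum of the others — equivalently, the longest side is less than the sum of the rest.
Longest side 20 < 43 (sum of the remaining 4), so yes.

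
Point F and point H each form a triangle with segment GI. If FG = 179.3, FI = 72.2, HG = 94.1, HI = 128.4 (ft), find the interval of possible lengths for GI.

From triangle FGI: |179.3 − 72.2| < GI < 179.3 + 72.2, i.e. 107.1 < GI < 251.5.
From triangle HGI: 34.3 < GI < 222.5.
Both must hold, so GI lies in the intersection.

107.1 < GI < 222.5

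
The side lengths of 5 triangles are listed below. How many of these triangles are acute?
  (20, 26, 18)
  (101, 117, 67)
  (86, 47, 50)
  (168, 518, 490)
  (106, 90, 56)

2

(20,26,18): 18²+20² = 724 > 676 = 26² → acute
(101,117,67): 67²+101² = 14690 > 13689 = 117² → acute
(86,47,50): 47²+50² = 4709 < 7396 = 86² → obtuse
(168,518,490): 168²+490² = 268324 = 518² → right
(106,90,56): 56²+90² = 11236 = 106² → right
2 of the 5 are acute.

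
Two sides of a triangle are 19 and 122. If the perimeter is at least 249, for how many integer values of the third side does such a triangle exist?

Triangle inequality: 103 < x < 141. Perimeter ≥ 249 gives x ≥ 249 − 19 − 122 = 108.
So 108 ≤ x < 141; integers 108 through 140: 33 values.

33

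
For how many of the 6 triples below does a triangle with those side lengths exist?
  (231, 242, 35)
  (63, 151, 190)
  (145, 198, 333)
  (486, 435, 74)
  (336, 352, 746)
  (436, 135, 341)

(35,231,242): 35+231 > 242 → valid
(63,151,190): 63+151 > 190 → valid
(145,198,333): 145+198 > 333 → valid
(74,435,486): 74+435 > 486 → valid
(336,352,746): 336+352 ≤ 746 → not valid
(135,341,436): 135+341 > 436 → valid
5 of the 6 triples form a triangle.

5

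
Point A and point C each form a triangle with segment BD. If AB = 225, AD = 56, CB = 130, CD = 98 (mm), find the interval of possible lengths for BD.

From triangle ABD: |225 − 56| < BD < 225 + 56, i.e. 169 < BD < 281.
From triangle CBD: 32 < BD < 228.
Both must hold, so BD lies in the intersection.

169 < BD < 228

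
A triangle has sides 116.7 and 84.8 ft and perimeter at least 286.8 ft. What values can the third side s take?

85.3 ≤ s < 201.5

Triangle inequality alone gives 31.9 < s < 201.5.
The perimeter condition gives s ≥ 286.8 − 116.7 − 84.8 = 85.3.
Intersecting the two: 85.3 ≤ s < 201.5.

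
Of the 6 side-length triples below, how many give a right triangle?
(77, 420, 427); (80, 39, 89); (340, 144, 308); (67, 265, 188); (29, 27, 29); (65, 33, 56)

4

(77,420,427): 77²+420² = 182329 = 427² → right
(80,39,89): 39²+80² = 7921 = 89² → right
(340,144,308): 144²+308² = 115600 = 340² → right
(67,265,188): 67+188 ≤ 265, not a triangle
(29,27,29): 27²+29² = 1570 > 841 = 29² → acute
(65,33,56): 33²+56² = 4225 = 65² → right
4 of the 6 are right.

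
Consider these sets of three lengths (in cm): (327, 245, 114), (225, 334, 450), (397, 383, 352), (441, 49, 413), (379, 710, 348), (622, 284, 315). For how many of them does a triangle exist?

5

(114,245,327): 114+245 > 327 → valid
(225,334,450): 225+334 > 450 → valid
(352,383,397): 352+383 > 397 → valid
(49,413,441): 49+413 > 441 → valid
(348,379,710): 348+379 > 710 → valid
(284,315,622): 284+315 ≤ 622 → not valid
5 of the 6 triples form a triangle.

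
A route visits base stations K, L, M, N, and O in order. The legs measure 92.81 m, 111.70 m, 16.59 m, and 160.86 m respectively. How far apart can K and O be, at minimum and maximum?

0 ≤ KO ≤ 381.96 m

The maximum is all hops collinear in one direction: 92.81 + 111.70 + 16.59 + 160.86 = 381.96.
The longest hop is 160.86; the others sum to 221.10. Since 160.86 ≤ 221.10, the path can fold back on itself completely, so the minimum distance is 0.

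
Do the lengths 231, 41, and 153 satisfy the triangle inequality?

No

The longest side is 231, but the other two sum to only 194.
194 < 231, so the triangle inequality fails.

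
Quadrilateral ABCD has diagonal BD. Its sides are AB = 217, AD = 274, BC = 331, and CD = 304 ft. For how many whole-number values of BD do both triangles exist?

From triangle ABD: 57 < BD < 491.
From triangle CBD: 27 < BD < 635.
Intersection: 57 < BD < 491, so integers 58 through 490: 433 values.

433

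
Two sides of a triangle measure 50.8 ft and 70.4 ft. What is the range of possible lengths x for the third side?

By the triangle inequality, x must be less than 50.8 + 70.4 = 121.2 and greater than |50.8 − 70.4| = 19.6.

19.6 < x < 121.2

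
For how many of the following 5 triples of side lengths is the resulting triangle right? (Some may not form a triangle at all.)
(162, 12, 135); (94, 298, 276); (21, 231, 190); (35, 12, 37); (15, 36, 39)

2

(162,12,135): 12+135 ≤ 162, not a triangle
(94,298,276): 94²+276² = 85012 < 88804 = 298² → obtuse
(21,231,190): 21+190 ≤ 231, not a triangle
(35,12,37): 12²+35² = 1369 = 37² → right
(15,36,39): 15²+36² = 1521 = 39² → right
2 of the 5 are right.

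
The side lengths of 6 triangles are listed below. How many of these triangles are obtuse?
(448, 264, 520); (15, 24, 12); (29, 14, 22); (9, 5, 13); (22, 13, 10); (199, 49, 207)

(448,264,520): 264²+448² = 270400 = 520² → right
(15,24,12): 12²+15² = 369 < 576 = 24² → obtuse
(29,14,22): 14²+22² = 680 < 841 = 29² → obtuse
(9,5,13): 5²+9² = 106 < 169 = 13² → obtuse
(22,13,10): 10²+13² = 269 < 484 = 22² → obtuse
(199,49,207): 49²+199² = 42002 < 42849 = 207² → obtuse
5 of the 6 are obtuse.

5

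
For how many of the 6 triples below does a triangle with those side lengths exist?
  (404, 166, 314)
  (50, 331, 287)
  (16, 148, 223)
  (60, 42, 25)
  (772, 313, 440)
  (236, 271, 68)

(166,314,404): 166+314 > 404 → valid
(50,287,331): 50+287 > 331 → valid
(16,148,223): 16+148 ≤ 223 → not valid
(25,42,60): 25+42 > 60 → valid
(313,440,772): 313+440 ≤ 772 → not valid
(68,236,271): 68+236 > 271 → valid
4 of the 6 triples form a triangle.

4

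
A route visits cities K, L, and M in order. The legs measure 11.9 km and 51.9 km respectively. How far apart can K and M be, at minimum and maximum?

By the triangle inequality, |11.9 − 51.9| ≤ KM ≤ 11.9 + 51.9.

40.0 ≤ KM ≤ 63.8 km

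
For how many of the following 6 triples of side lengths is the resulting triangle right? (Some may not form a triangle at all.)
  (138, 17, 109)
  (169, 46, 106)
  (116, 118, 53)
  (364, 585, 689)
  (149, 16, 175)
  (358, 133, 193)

1

(138,17,109): 17+109 ≤ 138, not a triangle
(169,46,106): 46+106 ≤ 169, not a triangle
(116,118,53): 53²+116² = 16265 > 13924 = 118² → acute
(364,585,689): 364²+585² = 474721 = 689² → right
(149,16,175): 16+149 ≤ 175, not a triangle
(358,133,193): 133+193 ≤ 358, not a triangle
1 of the 6 is right.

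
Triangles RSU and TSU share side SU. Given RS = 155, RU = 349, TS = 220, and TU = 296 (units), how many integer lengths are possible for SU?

309

From triangle RSU: 194 < SU < 504.
From triangle TSU: 76 < SU < 516.
Intersection: 194 < SU < 504, so integers 195 through 503: 309 values.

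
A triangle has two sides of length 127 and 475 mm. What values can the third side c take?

By the triangle inequality, c must be less than 127 + 475 = 602 and greater than |127 − 475| = 348.

348 < c < 602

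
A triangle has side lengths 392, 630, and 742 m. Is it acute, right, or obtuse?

Compare the square of the longest side to the sum of squares of the other two: 392² + 630² = 550564 = 742².

right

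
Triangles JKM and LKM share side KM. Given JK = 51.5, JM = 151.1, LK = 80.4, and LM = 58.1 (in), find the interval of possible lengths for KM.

From triangle JKM: |51.5 − 151.1| < KM < 51.5 + 151.1, i.e. 99.6 < KM < 202.6.
From triangle LKM: 22.3 < KM < 138.5.
Both must hold, so KM lies in the intersection.

99.6 < KM < 138.5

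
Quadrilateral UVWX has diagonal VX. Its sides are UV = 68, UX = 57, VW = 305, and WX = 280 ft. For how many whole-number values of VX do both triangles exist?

99

From triangle UVX: 11 < VX < 125.
From triangle WVX: 25 < VX < 585.
Intersection: 25 < VX < 125, so integers 26 through 124: 99 values.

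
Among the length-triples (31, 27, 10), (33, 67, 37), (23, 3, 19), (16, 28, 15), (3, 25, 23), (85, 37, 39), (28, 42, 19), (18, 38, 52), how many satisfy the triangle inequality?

6

(10,27,31): 10+27 > 31 → valid
(33,37,67): 33+37 > 67 → valid
(3,19,23): 3+19 ≤ 23 → not valid
(15,16,28): 15+16 > 28 → valid
(3,23,25): 3+23 > 25 → valid
(37,39,85): 37+39 ≤ 85 → not valid
(19,28,42): 19+28 > 42 → valid
(18,38,52): 18+38 > 52 → valid
6 of the 8 triples form a triangle.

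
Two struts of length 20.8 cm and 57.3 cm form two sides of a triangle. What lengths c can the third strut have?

By the triangle inequality, c must be less than 20.8 + 57.3 = 78.1 and greater than |20.8 − 57.3| = 36.5.

36.5 < c < 78.1 (cm)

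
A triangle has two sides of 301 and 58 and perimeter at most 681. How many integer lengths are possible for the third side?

Triangle inequality: 243 < x < 359. Perimeter ≤ 681 gives x ≤ 681 − 301 − 58 = 322.
So 243 < x ≤ 322; integers 244 through 322: 79 values.

79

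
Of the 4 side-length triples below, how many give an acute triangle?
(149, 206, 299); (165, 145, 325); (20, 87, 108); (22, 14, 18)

1

(149,206,299): 149²+206² = 64637 < 89401 = 299² → obtuse
(165,145,325): 145+165 ≤ 325, not a triangle
(20,87,108): 20+87 ≤ 108, not a triangle
(22,14,18): 14²+18² = 520 > 484 = 22² → acute
1 of the 4 is acute.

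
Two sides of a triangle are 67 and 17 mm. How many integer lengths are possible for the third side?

The third side lies in the open interval (50, 84).
Integers from 51 to 83 inclusive: 83 − 51 + 1 = 33.

33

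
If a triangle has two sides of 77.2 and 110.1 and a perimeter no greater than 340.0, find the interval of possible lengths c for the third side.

32.9 < c ≤ 152.7

Triangle inequality alone gives 32.9 < c < 187.3.
The perimeter condition gives c ≤ 340.0 − 77.2 − 110.1 = 152.7.
Intersecting the two: 32.9 < c ≤ 152.7.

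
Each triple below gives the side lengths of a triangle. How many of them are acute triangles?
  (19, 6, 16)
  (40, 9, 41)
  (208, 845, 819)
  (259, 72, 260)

1

(19,6,16): 6²+16² = 292 < 361 = 19² → obtuse
(40,9,41): 9²+40² = 1681 = 41² → right
(208,845,819): 208²+819² = 714025 = 845² → right
(259,72,260): 72²+259² = 72265 > 67600 = 260² → acute
1 of the 4 is acute.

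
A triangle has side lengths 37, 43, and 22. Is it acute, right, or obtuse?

acute

Compare the square of the longest side to the sum of squares of the other two: 22² + 37² = 1853 > 1849 = 43².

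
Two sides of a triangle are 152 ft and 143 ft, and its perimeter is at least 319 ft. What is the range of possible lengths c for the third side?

24 ≤ c < 295

Triangle inequality alone gives 9 < c < 295.
The perimeter condition gives c ≥ 319 − 152 − 143 = 24.
Intersecting the two: 24 ≤ c < 295.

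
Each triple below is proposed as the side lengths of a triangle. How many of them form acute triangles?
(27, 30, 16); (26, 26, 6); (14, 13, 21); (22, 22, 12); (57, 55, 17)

4

(27,30,16): 16²+27² = 985 > 900 = 30² → acute
(26,26,6): 6²+26² = 712 > 676 = 26² → acute
(14,13,21): 13²+14² = 365 < 441 = 21² → obtuse
(22,22,12): 12²+22² = 628 > 484 = 22² → acute
(57,55,17): 17²+55² = 3314 > 3249 = 57² → acute
4 of the 5 are acute.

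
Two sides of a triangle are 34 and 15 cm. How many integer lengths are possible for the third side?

The third side lies in the open interval (19, 49).
Integers from 20 to 48 inclusive: 48 − 20 + 1 = 29.

29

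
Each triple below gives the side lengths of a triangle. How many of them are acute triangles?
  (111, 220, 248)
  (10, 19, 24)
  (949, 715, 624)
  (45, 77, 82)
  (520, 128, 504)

(111,220,248): 111²+220² = 60721 < 61504 = 248² → obtuse
(10,19,24): 10²+19² = 461 < 576 = 24² → obtuse
(949,715,624): 624²+715² = 900601 = 949² → right
(45,77,82): 45²+77² = 7954 > 6724 = 82² → acute
(520,128,504): 128²+504² = 270400 = 520² → right
1 of the 5 is acute.

1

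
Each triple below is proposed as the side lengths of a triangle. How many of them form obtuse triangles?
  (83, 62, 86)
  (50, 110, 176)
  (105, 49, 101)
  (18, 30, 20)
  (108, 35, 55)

(83,62,86): 62²+83² = 10733 > 7396 = 86² → acute
(50,110,176): 50+110 ≤ 176, not a triangle
(105,49,101): 49²+101² = 12602 > 11025 = 105² → acute
(18,30,20): 18²+20² = 724 < 900 = 30² → obtuse
(108,35,55): 35+55 ≤ 108, not a triangle
1 of the 5 is obtuse.

1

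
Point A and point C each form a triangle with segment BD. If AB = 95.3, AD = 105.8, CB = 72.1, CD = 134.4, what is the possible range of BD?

62.3 < BD < 201.1

From triangle ABD: |95.3 − 105.8| < BD < 95.3 + 105.8, i.e. 10.5 < BD < 201.1.
From triangle CBD: 62.3 < BD < 206.5.
Both must hold, so BD lies in the intersection.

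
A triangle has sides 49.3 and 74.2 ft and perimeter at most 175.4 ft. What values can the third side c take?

24.9 < c ≤ 51.9

Triangle inequality alone gives 24.9 < c < 123.5.
The perimeter condition gives c ≤ 175.4 − 49.3 − 74.2 = 51.9.
Intersecting the two: 24.9 < c ≤ 51.9.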